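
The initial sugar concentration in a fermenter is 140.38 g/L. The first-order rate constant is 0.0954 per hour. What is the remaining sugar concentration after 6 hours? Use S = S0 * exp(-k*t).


S = S0 * exp(-k * t)
S = 140.38 * exp(-0.0954 * 6)
S = 79.1982 g/L

79.1982 g/L


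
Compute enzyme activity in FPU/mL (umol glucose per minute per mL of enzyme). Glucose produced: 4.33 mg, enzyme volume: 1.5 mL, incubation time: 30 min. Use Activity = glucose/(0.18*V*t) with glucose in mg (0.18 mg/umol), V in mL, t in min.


Activity = glucose_mg / (0.18 mg/umol * V_mL * t_min)
= 4.33 / (0.18 * 1.5 * 30)
= 0.5346 FPU/mL

0.5346 FPU/mL


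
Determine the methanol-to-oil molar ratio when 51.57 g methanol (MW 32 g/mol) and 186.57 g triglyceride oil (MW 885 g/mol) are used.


Molar ratio = n_MeOH / n_oil = (MeOH/32) / (oil/885) = (MeOH * 885) / (32 * oil)
= (51.57 * 885) / (32 * 186.57)
= 7.6445

7.6445


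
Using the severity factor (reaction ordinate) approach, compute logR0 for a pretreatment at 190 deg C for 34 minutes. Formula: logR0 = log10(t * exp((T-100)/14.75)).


logR0 = log10(t * exp((T - 100) / 14.75))
= log10(34 * exp((190 - 100) / 14.75))
= 4.1814

4.1814


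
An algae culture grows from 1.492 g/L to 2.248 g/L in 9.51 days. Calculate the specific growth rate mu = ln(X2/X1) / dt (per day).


mu = ln(X2/X1) / dt
= ln(2.248/1.492) / 9.51
= 0.0431 per day

0.0431 per day


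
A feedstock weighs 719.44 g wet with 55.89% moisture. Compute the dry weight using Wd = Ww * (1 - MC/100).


Wd = Ww * (1 - MC/100)
= 719.44 * (1 - 55.89/100)
= 317.3450 g

317.3450 g


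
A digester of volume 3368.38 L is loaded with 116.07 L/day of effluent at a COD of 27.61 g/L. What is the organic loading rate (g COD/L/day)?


OLR = Q * S / V
= 116.07 * 27.61 / 3368.38
= 0.9514 g/L/day

0.9514 g/L/day


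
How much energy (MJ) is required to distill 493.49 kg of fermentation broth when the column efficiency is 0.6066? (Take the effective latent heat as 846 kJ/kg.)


E = m * 846 / (eta * 1000)
= 493.49 * 846 / (0.6066 * 1000)
= 688.2501 MJ

688.2501 MJ


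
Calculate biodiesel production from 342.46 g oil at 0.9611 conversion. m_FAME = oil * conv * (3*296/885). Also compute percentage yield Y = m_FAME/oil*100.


m_FAME = oil * conv * (3 * 296 / 885) = oil * conv * (888/885)
= 342.46 * 0.9611 * 888 / 885
= 330.2540 g
Y = m_FAME / oil * 100 = conv * (888/885) * 100
= 0.9611 * 888 / 885 * 100
= 96.44%

330.2540 g FAME; Y = 96.44%


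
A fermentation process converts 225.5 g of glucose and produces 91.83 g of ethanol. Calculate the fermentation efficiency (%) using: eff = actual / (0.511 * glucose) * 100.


Fermentation efficiency = (actual / (0.511 * glucose)) * 100
= (91.83 / (0.511 * 225.5)) * 100
= 79.6924%

79.6924%


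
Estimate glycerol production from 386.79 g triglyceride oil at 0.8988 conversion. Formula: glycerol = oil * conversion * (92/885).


glycerol = oil * conv * (92/885)
= 386.79 * 0.8988 * 92 / 885
= 36.1396 g

36.1396 g


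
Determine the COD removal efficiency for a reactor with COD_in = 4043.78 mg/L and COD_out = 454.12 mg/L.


eta = (COD_in - COD_out) / COD_in * 100
= (4043.78 - 454.12) / 4043.78 * 100
= 88.7699%

88.7699%


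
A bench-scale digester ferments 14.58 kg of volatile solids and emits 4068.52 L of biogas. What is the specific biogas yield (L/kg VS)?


Y = V / VS
= 4068.52 / 14.58
= 279.0480 L/kg VS

279.0480 L/kg VS


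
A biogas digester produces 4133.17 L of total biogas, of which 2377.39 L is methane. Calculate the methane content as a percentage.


CH4% = V_CH4 / V_total * 100
= 2377.39 / 4133.17 * 100
= 57.5198%

57.5198%


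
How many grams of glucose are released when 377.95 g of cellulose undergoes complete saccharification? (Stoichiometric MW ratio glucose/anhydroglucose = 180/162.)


glucose = cellulose * 180/162
= 377.95 * 180/162
= 419.9444 g

419.9444 g


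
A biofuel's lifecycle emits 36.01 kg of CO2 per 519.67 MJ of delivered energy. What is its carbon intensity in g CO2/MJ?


CI = CO2 * 1000 / E
= 36.01 * 1000 / 519.67
= 69.2940 g CO2/MJ

69.2940 g CO2/MJ


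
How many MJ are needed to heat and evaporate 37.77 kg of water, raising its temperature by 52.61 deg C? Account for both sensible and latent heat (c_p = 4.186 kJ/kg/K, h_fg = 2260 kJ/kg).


E = m_water * (4.186 * dT + 2260) / 1000
= 37.77 * (4.186 * 52.61 + 2260) / 1000
= 93.6781 MJ

93.6781 MJ


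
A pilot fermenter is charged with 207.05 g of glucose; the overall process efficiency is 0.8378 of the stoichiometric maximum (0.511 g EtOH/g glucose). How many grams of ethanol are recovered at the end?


Actual ethanol: m = 0.511 * 207.05 * 0.8378
m = 88.6414 g

88.6414 g


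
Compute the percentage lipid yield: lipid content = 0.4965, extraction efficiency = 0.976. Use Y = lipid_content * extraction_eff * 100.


Y = lipid_content * extraction_eff * 100
= 0.4965 * 0.976 * 100
= 48.4584%

48.4584%


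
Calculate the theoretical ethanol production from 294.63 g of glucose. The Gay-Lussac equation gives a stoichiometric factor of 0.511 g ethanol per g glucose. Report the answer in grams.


Theoretical ethanol yield: m_EtOH = 0.511 * m_glucose
m_EtOH = 0.511 * 294.63 = 150.5559 g

150.5559 g


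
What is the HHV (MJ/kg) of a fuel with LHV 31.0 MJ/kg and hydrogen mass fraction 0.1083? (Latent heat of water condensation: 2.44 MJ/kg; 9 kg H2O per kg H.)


HHV = LHV + H_frac * 9 * 2.44
= 31.0 + 0.1083 * 9 * 2.44
= 33.3783 MJ/kg

33.3783 MJ/kg


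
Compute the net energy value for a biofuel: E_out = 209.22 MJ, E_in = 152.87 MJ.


NEV = E_out - E_in
= 209.22 - 152.87
= 56.3500 MJ

56.3500 MJ


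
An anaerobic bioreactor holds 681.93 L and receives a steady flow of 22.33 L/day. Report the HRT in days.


HRT = V / Q
= 681.93 / 22.33
= 30.5387 days

30.5387 days


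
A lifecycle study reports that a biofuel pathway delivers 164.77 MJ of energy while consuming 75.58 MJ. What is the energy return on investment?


EROI = E_out / E_in
= 164.77 / 75.58
= 2.1801

2.1801


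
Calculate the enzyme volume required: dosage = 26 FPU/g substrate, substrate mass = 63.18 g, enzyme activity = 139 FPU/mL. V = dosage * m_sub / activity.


V = dosage * m_sub / activity
V = 26 * 63.18 / 139
V = 11.8178 mL

11.8178 mL


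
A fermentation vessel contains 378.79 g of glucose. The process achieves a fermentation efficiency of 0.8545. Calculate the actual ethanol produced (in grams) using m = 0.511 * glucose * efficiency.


Actual ethanol: m = 0.511 * 378.79 * 0.8545
m = 165.3985 g

165.3985 g


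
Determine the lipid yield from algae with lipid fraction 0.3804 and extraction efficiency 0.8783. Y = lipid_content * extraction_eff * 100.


Y = lipid_content * extraction_eff * 100
= 0.3804 * 0.8783 * 100
= 33.4105%

33.4105%


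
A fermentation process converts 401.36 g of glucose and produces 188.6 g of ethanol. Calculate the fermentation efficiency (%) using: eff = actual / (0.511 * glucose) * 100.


Fermentation efficiency = (actual / (0.511 * glucose)) * 100
= (188.6 / (0.511 * 401.36)) * 100
= 91.9574%

91.9574%


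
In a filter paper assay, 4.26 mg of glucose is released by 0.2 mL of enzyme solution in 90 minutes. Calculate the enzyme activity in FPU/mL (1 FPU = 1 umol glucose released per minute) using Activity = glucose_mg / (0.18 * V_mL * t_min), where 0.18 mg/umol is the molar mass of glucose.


Activity = glucose_mg / (0.18 mg/umol * V_mL * t_min)
= 4.26 / (0.18 * 0.2 * 90)
= 1.3148 FPU/mL

1.3148 FPU/mL


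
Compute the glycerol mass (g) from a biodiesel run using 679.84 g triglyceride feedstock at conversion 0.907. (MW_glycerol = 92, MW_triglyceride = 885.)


glycerol = oil * conv * (92/885)
= 679.84 * 0.907 * 92 / 885
= 64.1001 g

64.1001 g


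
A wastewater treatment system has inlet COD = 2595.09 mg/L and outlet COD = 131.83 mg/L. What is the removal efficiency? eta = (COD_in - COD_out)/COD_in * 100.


eta = (COD_in - COD_out) / COD_in * 100
= (2595.09 - 131.83) / 2595.09 * 100
= 94.9200%

94.9200%


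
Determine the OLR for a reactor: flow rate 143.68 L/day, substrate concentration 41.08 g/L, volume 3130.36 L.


OLR = Q * S / V
= 143.68 * 41.08 / 3130.36
= 1.8855 g/L/day

1.8855 g/L/day


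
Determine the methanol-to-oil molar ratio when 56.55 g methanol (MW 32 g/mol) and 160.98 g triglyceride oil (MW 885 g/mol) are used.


Molar ratio = n_MeOH / n_oil = (MeOH/32) / (oil/885) = (MeOH * 885) / (32 * oil)
= (56.55 * 885) / (32 * 160.98)
= 9.7152

9.7152


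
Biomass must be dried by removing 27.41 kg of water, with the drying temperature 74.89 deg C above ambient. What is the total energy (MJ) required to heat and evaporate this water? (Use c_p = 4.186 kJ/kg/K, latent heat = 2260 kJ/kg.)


E = m_water * (4.186 * dT + 2260) / 1000
= 27.41 * (4.186 * 74.89 + 2260) / 1000
= 70.5393 MJ

70.5393 MJ


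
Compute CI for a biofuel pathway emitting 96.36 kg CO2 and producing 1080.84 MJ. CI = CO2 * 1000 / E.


CI = CO2 * 1000 / E
= 96.36 * 1000 / 1080.84
= 89.1529 g CO2/MJ

89.1529 g CO2/MJ


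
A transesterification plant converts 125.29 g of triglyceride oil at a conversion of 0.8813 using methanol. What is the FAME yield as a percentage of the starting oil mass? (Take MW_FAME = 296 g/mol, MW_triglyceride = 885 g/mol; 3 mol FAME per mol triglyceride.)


m_FAME = oil * conv * (3 * 296 / 885) = oil * conv * (888/885)
= 125.29 * 0.8813 * 888 / 885
= 110.7924 g
Y = m_FAME / oil * 100 = conv * (888/885) * 100
= 0.8813 * 888 / 885 * 100
= 88.43%

88.43%


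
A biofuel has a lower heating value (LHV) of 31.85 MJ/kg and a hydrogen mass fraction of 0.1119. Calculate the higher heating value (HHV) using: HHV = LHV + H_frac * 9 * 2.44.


HHV = LHV + H_frac * 9 * 2.44
= 31.85 + 0.1119 * 9 * 2.44
= 34.3073 MJ/kg

34.3073 MJ/kg


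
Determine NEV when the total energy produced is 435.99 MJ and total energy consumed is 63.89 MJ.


NEV = E_out - E_in
= 435.99 - 63.89
= 372.1000 MJ

372.1000 MJ


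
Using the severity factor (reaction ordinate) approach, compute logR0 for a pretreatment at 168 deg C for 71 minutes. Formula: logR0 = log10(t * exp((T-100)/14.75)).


logR0 = log10(t * exp((T - 100) / 14.75))
= log10(71 * exp((168 - 100) / 14.75))
= 3.8534

3.8534


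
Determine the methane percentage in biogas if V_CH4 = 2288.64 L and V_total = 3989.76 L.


CH4% = V_CH4 / V_total * 100
= 2288.64 / 3989.76 * 100
= 57.3628%

57.3628%


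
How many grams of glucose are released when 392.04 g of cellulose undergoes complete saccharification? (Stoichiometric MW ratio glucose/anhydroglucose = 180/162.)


glucose = cellulose * 180/162
= 392.04 * 180/162
= 435.6000 g

435.6000 g


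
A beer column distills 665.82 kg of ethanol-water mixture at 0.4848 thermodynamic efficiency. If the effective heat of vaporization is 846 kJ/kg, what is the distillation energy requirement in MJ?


E = m * 846 / (eta * 1000)
= 665.82 * 846 / (0.4848 * 1000)
= 1161.8889 MJ

1161.8889 MJ


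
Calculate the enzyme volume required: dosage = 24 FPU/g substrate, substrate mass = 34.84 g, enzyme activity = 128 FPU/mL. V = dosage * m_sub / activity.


V = dosage * m_sub / activity
V = 24 * 34.84 / 128
V = 6.5325 mL

6.5325 mL


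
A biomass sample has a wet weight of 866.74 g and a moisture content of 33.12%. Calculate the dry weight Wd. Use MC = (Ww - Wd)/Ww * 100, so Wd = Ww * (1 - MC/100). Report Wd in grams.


Wd = Ww * (1 - MC/100)
= 866.74 * (1 - 33.12/100)
= 579.6757 g

579.6757 g


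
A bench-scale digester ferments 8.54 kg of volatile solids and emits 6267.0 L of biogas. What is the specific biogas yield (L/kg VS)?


Y = V / VS
= 6267.0 / 8.54
= 733.8407 L/kg VS

733.8407 L/kg VS


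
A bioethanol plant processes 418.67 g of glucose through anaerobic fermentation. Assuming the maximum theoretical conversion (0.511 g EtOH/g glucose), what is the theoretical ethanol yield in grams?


Theoretical ethanol yield: m_EtOH = 0.511 * m_glucose
m_EtOH = 0.511 * 418.67 = 213.9404 g

213.9404 g


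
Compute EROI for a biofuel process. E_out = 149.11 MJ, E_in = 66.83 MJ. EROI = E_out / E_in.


EROI = E_out / E_in
= 149.11 / 66.83
= 2.2312

2.2312


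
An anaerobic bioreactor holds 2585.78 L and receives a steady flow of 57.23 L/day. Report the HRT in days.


HRT = V / Q
= 2585.78 / 57.23
= 45.1822 days

45.1822 days


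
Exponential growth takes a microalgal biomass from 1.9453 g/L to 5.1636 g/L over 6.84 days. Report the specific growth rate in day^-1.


mu = ln(X2/X1) / dt
= ln(5.1636/1.9453) / 6.84
= 0.1427 per day

0.1427 per day


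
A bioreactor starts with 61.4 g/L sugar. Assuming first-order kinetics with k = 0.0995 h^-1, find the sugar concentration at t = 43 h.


S = S0 * exp(-k * t)
S = 61.4 * exp(-0.0995 * 43)
S = 0.8512 g/L

0.8512 g/L


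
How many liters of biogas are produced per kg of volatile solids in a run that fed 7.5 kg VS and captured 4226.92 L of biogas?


Y = V / VS
= 4226.92 / 7.5
= 563.5893 L/kg VS

563.5893 L/kg VS


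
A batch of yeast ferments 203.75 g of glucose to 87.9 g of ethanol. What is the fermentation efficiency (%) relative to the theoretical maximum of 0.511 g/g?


Fermentation efficiency = (actual / (0.511 * glucose)) * 100
= (87.9 / (0.511 * 203.75)) * 100
= 84.4249%

84.4249%


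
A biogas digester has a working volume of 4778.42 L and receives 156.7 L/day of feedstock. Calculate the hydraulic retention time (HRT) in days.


HRT = V / Q
= 4778.42 / 156.7
= 30.4941 days

30.4941 days


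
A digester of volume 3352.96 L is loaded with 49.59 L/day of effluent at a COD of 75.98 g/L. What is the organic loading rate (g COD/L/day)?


OLR = Q * S / V
= 49.59 * 75.98 / 3352.96
= 1.1237 g/L/day

1.1237 g/L/day


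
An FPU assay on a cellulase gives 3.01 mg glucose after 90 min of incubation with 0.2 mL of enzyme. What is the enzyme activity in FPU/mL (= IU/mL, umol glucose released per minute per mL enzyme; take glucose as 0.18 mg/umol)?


Activity = glucose_mg / (0.18 mg/umol * V_mL * t_min)
= 3.01 / (0.18 * 0.2 * 90)
= 0.9290 FPU/mL

0.9290 FPU/mL


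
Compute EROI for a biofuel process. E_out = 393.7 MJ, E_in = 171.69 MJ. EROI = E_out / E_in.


EROI = E_out / E_in
= 393.7 / 171.69
= 2.2931

2.2931


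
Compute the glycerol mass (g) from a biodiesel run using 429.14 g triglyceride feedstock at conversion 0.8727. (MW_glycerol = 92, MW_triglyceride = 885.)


glycerol = oil * conv * (92/885)
= 429.14 * 0.8727 * 92 / 885
= 38.9322 g

38.9322 g


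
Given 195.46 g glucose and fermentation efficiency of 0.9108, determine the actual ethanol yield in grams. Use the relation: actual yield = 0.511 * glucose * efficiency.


Actual ethanol: m = 0.511 * 195.46 * 0.9108
m = 90.9708 g

90.9708 g


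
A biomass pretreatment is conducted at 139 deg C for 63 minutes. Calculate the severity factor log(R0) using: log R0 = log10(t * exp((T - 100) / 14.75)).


logR0 = log10(t * exp((T - 100) / 14.75))
= log10(63 * exp((139 - 100) / 14.75))
= 2.9476

2.9476


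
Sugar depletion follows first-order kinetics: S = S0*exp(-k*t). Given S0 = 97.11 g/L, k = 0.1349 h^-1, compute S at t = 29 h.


S = S0 * exp(-k * t)
S = 97.11 * exp(-0.1349 * 29)
S = 1.9421 g/L

1.9421 g/L


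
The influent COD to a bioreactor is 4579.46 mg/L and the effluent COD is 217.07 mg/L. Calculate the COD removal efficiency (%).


eta = (COD_in - COD_out) / COD_in * 100
= (4579.46 - 217.07) / 4579.46 * 100
= 95.2599%

95.2599%


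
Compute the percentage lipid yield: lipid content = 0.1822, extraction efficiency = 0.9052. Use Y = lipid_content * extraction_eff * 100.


Y = lipid_content * extraction_eff * 100
= 0.1822 * 0.9052 * 100
= 16.4927%

16.4927%


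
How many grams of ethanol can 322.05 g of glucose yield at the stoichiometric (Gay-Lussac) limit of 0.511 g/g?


Theoretical ethanol yield: m_EtOH = 0.511 * m_glucose
m_EtOH = 0.511 * 322.05 = 164.5676 g

164.5676 g


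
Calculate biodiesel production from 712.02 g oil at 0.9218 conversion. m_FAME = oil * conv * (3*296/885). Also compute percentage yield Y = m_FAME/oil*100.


m_FAME = oil * conv * (3 * 296 / 885) = oil * conv * (888/885)
= 712.02 * 0.9218 * 888 / 885
= 658.5649 g
Y = m_FAME / oil * 100 = conv * (888/885) * 100
= 0.9218 * 888 / 885 * 100
= 92.49%

658.5649 g FAME; Y = 92.49%


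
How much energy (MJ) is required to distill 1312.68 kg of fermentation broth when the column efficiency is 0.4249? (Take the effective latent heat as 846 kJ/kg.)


E = m * 846 / (eta * 1000)
= 1312.68 * 846 / (0.4249 * 1000)
= 2613.6203 MJ

2613.6203 MJ


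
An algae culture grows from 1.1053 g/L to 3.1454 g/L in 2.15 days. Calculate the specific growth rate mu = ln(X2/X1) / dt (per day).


mu = ln(X2/X1) / dt
= ln(3.1454/1.1053) / 2.15
= 0.4864 per day

0.4864 per day


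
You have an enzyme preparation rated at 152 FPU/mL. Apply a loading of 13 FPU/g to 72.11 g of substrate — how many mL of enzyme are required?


V = dosage * m_sub / activity
V = 13 * 72.11 / 152
V = 6.1673 mL

6.1673 mL


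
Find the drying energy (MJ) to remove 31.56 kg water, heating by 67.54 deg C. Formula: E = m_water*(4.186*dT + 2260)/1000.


E = m_water * (4.186 * dT + 2260) / 1000
= 31.56 * (4.186 * 67.54 + 2260) / 1000
= 80.2483 MJ

80.2483 MJ


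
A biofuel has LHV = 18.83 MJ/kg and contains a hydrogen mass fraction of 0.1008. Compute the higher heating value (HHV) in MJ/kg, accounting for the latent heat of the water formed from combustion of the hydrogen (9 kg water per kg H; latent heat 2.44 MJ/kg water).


HHV = LHV + H_frac * 9 * 2.44
= 18.83 + 0.1008 * 9 * 2.44
= 21.0436 MJ/kg

21.0436 MJ/kg


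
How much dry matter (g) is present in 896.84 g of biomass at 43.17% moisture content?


Wd = Ww * (1 - MC/100)
= 896.84 * (1 - 43.17/100)
= 509.6742 g

509.6742 g


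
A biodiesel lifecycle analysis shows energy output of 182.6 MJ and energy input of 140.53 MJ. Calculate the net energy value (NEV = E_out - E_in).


NEV = E_out - E_in
= 182.6 - 140.53
= 42.0700 MJ

42.0700 MJ


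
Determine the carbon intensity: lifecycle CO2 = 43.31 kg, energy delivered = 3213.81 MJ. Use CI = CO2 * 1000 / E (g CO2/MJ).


CI = CO2 * 1000 / E
= 43.31 * 1000 / 3213.81
= 13.4762 g CO2/MJ

13.4762 g CO2/MJ


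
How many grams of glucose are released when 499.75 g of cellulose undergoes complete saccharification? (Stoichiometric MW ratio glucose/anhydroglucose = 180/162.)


glucose = cellulose * 180/162
= 499.75 * 180/162
= 555.2778 g

555.2778 g


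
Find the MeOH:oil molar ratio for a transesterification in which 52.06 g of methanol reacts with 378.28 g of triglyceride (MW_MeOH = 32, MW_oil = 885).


Molar ratio = n_MeOH / n_oil = (MeOH/32) / (oil/885) = (MeOH * 885) / (32 * oil)
= (52.06 * 885) / (32 * 378.28)
= 3.8061

3.8061


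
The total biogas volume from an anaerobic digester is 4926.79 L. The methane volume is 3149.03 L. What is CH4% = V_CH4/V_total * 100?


CH4% = V_CH4 / V_total * 100
= 3149.03 / 4926.79 * 100
= 63.9165%

63.9165%


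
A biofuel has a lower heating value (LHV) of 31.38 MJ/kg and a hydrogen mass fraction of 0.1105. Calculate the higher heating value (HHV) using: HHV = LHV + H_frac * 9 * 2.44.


HHV = LHV + H_frac * 9 * 2.44
= 31.38 + 0.1105 * 9 * 2.44
= 33.8066 MJ/kg

33.8066 MJ/kg


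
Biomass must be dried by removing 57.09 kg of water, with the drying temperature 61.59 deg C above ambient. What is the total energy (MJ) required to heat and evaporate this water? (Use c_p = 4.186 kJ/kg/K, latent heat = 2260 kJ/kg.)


E = m_water * (4.186 * dT + 2260) / 1000
= 57.09 * (4.186 * 61.59 + 2260) / 1000
= 143.7421 MJ

143.7421 MJ


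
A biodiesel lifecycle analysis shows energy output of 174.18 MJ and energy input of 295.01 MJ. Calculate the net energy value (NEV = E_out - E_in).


NEV = E_out - E_in
= 174.18 - 295.01
= -120.8300 MJ

-120.8300 MJ


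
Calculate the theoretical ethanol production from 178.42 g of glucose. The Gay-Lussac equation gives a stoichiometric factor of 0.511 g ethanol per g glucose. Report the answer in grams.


Theoretical ethanol yield: m_EtOH = 0.511 * m_glucose
m_EtOH = 0.511 * 178.42 = 91.1726 g

91.1726 g


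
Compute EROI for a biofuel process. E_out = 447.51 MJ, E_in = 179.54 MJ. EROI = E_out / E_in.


EROI = E_out / E_in
= 447.51 / 179.54
= 2.4925

2.4925


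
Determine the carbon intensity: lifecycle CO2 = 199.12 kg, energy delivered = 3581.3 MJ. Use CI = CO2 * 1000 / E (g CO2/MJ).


CI = CO2 * 1000 / E
= 199.12 * 1000 / 3581.3
= 55.5999 g CO2/MJ

55.5999 g CO2/MJ


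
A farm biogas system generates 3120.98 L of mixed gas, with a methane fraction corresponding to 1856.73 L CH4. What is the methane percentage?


CH4% = V_CH4 / V_total * 100
= 1856.73 / 3120.98 * 100
= 59.4919%

59.4919%


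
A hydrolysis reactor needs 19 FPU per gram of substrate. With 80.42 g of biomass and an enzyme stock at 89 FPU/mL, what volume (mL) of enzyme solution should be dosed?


V = dosage * m_sub / activity
V = 19 * 80.42 / 89
V = 17.1683 mL

17.1683 mL


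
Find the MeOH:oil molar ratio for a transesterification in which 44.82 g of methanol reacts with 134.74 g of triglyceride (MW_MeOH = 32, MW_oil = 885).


Molar ratio = n_MeOH / n_oil = (MeOH/32) / (oil/885) = (MeOH * 885) / (32 * oil)
= (44.82 * 885) / (32 * 134.74)
= 9.1996

9.1996


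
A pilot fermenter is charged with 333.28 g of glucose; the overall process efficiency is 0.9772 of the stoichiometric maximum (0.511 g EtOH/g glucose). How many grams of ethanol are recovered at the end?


Actual ethanol: m = 0.511 * 333.28 * 0.9772
m = 166.4231 g

166.4231 g


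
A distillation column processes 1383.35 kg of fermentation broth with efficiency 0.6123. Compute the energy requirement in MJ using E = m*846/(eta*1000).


E = m * 846 / (eta * 1000)
= 1383.35 * 846 / (0.6123 * 1000)
= 1911.3410 MJ

1911.3410 MJ


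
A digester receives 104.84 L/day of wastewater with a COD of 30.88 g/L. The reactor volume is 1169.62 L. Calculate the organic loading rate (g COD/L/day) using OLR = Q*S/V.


OLR = Q * S / V
= 104.84 * 30.88 / 1169.62
= 2.7680 g/L/day

2.7680 g/L/day


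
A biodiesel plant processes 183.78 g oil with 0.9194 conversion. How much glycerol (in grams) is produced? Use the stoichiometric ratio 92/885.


glycerol = oil * conv * (92/885)
= 183.78 * 0.9194 * 92 / 885
= 17.5650 g

17.5650 g


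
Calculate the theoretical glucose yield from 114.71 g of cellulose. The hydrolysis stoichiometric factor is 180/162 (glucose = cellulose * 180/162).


glucose = cellulose * 180/162
= 114.71 * 180/162
= 127.4556 g

127.4556 g


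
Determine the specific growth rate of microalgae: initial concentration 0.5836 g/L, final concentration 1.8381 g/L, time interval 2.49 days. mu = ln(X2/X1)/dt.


mu = ln(X2/X1) / dt
= ln(1.8381/0.5836) / 2.49
= 0.4608 per day

0.4608 per day


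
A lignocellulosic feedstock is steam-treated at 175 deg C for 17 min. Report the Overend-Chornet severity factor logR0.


logR0 = log10(t * exp((T - 100) / 14.75))
= log10(17 * exp((175 - 100) / 14.75))
= 3.4387

3.4387


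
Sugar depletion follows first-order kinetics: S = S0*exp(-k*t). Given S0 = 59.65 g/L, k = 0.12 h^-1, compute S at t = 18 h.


S = S0 * exp(-k * t)
S = 59.65 * exp(-0.12 * 18)
S = 6.8791 g/L

6.8791 g/L


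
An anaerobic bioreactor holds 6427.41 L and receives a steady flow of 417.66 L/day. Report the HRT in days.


HRT = V / Q
= 6427.41 / 417.66
= 15.3891 days

15.3891 days


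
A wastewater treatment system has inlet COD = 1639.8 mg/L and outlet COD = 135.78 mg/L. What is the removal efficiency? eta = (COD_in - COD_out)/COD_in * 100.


eta = (COD_in - COD_out) / COD_in * 100
= (1639.8 - 135.78) / 1639.8 * 100
= 91.7197%

91.7197%


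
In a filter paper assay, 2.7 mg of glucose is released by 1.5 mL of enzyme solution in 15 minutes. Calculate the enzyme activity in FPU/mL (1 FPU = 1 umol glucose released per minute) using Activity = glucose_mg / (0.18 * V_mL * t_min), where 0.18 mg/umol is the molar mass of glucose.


Activity = glucose_mg / (0.18 mg/umol * V_mL * t_min)
= 2.7 / (0.18 * 1.5 * 15)
= 0.6667 FPU/mL

0.6667 FPU/mL


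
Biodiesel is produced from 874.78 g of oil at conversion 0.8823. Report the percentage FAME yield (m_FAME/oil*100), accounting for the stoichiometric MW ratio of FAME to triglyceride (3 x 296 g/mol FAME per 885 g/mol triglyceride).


m_FAME = oil * conv * (3 * 296 / 885) = oil * conv * (888/885)
= 874.78 * 0.8823 * 888 / 885
= 774.4347 g
Y = m_FAME / oil * 100 = conv * (888/885) * 100
= 0.8823 * 888 / 885 * 100
= 88.53%

88.53%


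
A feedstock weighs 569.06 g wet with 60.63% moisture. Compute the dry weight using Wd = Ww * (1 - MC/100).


Wd = Ww * (1 - MC/100)
= 569.06 * (1 - 60.63/100)
= 224.0389 g

224.0389 g


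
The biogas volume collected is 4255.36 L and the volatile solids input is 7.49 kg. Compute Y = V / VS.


Y = V / VS
= 4255.36 / 7.49
= 568.1389 L/kg VS

568.1389 L/kg VS


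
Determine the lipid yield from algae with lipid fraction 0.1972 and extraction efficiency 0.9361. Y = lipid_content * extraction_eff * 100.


Y = lipid_content * extraction_eff * 100
= 0.1972 * 0.9361 * 100
= 18.4599%

18.4599%


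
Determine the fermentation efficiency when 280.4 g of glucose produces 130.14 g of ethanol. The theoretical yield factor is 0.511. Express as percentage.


Fermentation efficiency = (actual / (0.511 * glucose)) * 100
= (130.14 / (0.511 * 280.4)) * 100
= 90.8264%

90.8264%


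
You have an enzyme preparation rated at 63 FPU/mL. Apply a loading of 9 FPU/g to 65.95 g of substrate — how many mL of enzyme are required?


V = dosage * m_sub / activity
V = 9 * 65.95 / 63
V = 9.4214 mL

9.4214 mL


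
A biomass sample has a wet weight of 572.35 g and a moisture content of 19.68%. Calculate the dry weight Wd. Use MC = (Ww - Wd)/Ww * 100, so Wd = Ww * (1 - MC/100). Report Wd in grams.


Wd = Ww * (1 - MC/100)
= 572.35 * (1 - 19.68/100)
= 459.7115 g

459.7115 g


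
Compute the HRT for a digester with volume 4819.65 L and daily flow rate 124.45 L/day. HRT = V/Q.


HRT = V / Q
= 4819.65 / 124.45
= 38.7276 days

38.7276 days


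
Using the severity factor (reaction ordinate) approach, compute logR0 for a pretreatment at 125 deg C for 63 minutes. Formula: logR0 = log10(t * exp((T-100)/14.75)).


logR0 = log10(t * exp((T - 100) / 14.75))
= log10(63 * exp((125 - 100) / 14.75))
= 2.5354

2.5354


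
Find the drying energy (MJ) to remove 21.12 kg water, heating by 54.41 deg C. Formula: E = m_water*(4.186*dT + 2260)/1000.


E = m_water * (4.186 * dT + 2260) / 1000
= 21.12 * (4.186 * 54.41 + 2260) / 1000
= 52.5415 MJ

52.5415 MJ


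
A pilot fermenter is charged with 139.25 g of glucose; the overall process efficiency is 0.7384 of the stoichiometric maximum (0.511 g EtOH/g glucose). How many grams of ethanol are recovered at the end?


Actual ethanol: m = 0.511 * 139.25 * 0.7384
m = 52.5421 g

52.5421 g


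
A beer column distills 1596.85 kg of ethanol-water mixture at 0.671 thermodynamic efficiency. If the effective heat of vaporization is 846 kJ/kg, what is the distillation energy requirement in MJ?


E = m * 846 / (eta * 1000)
= 1596.85 * 846 / (0.671 * 1000)
= 2013.3161 MJ

2013.3161 MJ


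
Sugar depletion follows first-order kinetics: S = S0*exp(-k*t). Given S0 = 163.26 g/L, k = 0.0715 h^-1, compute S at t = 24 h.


S = S0 * exp(-k * t)
S = 163.26 * exp(-0.0715 * 24)
S = 29.3515 g/L

29.3515 g/L


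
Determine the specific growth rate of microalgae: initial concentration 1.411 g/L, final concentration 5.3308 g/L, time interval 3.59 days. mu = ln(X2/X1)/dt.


mu = ln(X2/X1) / dt
= ln(5.3308/1.411) / 3.59
= 0.3703 per day

0.3703 per day


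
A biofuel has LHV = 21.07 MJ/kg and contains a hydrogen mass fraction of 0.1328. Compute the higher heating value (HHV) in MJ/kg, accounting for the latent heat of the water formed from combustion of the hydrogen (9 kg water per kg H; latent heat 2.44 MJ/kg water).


HHV = LHV + H_frac * 9 * 2.44
= 21.07 + 0.1328 * 9 * 2.44
= 23.9863 MJ/kg

23.9863 MJ/kg


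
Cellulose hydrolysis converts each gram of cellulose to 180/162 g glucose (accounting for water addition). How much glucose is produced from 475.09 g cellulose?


glucose = cellulose * 180/162
= 475.09 * 180/162
= 527.8778 g

527.8778 g


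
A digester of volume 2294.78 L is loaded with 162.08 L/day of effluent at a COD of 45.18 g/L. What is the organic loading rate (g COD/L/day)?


OLR = Q * S / V
= 162.08 * 45.18 / 2294.78
= 3.1911 g/L/day

3.1911 g/L/day


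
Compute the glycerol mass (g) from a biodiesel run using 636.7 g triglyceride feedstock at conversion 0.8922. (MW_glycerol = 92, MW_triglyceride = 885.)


glycerol = oil * conv * (92/885)
= 636.7 * 0.8922 * 92 / 885
= 59.0530 g

59.0530 g


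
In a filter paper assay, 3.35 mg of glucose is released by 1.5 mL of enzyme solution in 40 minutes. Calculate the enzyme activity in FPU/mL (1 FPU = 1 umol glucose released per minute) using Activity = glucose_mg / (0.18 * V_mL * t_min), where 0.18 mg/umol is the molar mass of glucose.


Activity = glucose_mg / (0.18 mg/umol * V_mL * t_min)
= 3.35 / (0.18 * 1.5 * 40)
= 0.3102 FPU/mL

0.3102 FPU/mL


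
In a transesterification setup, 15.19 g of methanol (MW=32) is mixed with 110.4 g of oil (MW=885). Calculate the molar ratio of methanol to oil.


Molar ratio = n_MeOH / n_oil = (MeOH/32) / (oil/885) = (MeOH * 885) / (32 * oil)
= (15.19 * 885) / (32 * 110.4)
= 3.8052

3.8052


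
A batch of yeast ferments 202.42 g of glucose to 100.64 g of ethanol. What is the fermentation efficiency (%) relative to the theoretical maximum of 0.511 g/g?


Fermentation efficiency = (actual / (0.511 * glucose)) * 100
= (100.64 / (0.511 * 202.42)) * 100
= 97.2963%

97.2963%


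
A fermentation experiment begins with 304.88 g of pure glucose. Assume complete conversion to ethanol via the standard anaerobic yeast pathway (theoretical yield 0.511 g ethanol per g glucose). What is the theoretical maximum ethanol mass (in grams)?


Theoretical ethanol yield: m_EtOH = 0.511 * m_glucose
m_EtOH = 0.511 * 304.88 = 155.7937 g

155.7937 g


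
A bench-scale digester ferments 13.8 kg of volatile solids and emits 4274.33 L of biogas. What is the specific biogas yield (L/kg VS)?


Y = V / VS
= 4274.33 / 13.8
= 309.7341 L/kg VS

309.7341 L/kg VS


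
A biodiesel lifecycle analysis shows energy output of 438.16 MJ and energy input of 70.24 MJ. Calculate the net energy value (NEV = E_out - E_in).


NEV = E_out - E_in
= 438.16 - 70.24
= 367.9200 MJ

367.9200 MJ


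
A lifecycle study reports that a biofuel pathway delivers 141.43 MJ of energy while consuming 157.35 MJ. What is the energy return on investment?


EROI = E_out / E_in
= 141.43 / 157.35
= 0.8988

0.8988


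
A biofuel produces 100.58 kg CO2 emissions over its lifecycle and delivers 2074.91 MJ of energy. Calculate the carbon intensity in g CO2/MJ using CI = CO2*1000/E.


CI = CO2 * 1000 / E
= 100.58 * 1000 / 2074.91
= 48.4744 g CO2/MJ

48.4744 g CO2/MJ


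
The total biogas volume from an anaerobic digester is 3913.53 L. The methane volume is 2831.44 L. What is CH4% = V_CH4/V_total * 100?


CH4% = V_CH4 / V_total * 100
= 2831.44 / 3913.53 * 100
= 72.3500%

72.3500%


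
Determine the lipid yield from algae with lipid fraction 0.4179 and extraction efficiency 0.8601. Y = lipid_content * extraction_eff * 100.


Y = lipid_content * extraction_eff * 100
= 0.4179 * 0.8601 * 100
= 35.9436%

35.9436%


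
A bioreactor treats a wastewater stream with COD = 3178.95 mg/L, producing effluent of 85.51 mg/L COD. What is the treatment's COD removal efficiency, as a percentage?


eta = (COD_in - COD_out) / COD_in * 100
= (3178.95 - 85.51) / 3178.95 * 100
= 97.3101%

97.3101%


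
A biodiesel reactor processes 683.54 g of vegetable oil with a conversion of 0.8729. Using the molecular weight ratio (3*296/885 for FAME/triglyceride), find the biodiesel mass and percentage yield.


m_FAME = oil * conv * (3 * 296 / 885) = oil * conv * (888/885)
= 683.54 * 0.8729 * 888 / 885
= 598.6846 g
Y = m_FAME / oil * 100 = conv * (888/885) * 100
= 0.8729 * 888 / 885 * 100
= 87.59%

598.6846 g FAME; Y = 87.59%


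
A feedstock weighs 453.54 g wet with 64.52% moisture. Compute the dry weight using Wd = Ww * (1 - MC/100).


Wd = Ww * (1 - MC/100)
= 453.54 * (1 - 64.52/100)
= 160.9160 g

160.9160 g


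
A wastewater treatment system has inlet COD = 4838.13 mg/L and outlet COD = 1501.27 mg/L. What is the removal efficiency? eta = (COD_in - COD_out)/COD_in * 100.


eta = (COD_in - COD_out) / COD_in * 100
= (4838.13 - 1501.27) / 4838.13 * 100
= 68.9700%

68.9700%


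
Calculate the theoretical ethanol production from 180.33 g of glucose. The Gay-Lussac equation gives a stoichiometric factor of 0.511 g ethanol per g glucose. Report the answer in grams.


Theoretical ethanol yield: m_EtOH = 0.511 * m_glucose
m_EtOH = 0.511 * 180.33 = 92.1486 g

92.1486 g


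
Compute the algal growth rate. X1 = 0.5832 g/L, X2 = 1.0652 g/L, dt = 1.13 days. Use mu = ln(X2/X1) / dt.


mu = ln(X2/X1) / dt
= ln(1.0652/0.5832) / 1.13
= 0.5331 per day

0.5331 per day


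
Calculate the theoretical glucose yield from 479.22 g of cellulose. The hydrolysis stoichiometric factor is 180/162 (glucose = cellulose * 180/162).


glucose = cellulose * 180/162
= 479.22 * 180/162
= 532.4667 g

532.4667 g


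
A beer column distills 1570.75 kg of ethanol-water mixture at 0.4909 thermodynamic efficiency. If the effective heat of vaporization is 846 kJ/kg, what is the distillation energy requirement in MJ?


E = m * 846 / (eta * 1000)
= 1570.75 * 846 / (0.4909 * 1000)
= 2706.9760 MJ

2706.9760 MJ


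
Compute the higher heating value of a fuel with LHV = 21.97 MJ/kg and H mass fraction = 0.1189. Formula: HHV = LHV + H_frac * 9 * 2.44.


HHV = LHV + H_frac * 9 * 2.44
= 21.97 + 0.1189 * 9 * 2.44
= 24.5810 MJ/kg

24.5810 MJ/kg


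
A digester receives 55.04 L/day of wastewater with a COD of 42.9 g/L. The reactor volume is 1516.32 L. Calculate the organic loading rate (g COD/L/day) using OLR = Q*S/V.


OLR = Q * S / V
= 55.04 * 42.9 / 1516.32
= 1.5572 g/L/day

1.5572 g/L/day


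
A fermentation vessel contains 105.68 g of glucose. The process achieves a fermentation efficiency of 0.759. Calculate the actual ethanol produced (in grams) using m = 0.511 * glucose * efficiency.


Actual ethanol: m = 0.511 * 105.68 * 0.759
m = 40.9879 g

40.9879 g


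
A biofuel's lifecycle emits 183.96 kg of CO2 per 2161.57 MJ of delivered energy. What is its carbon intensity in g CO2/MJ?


CI = CO2 * 1000 / E
= 183.96 * 1000 / 2161.57
= 85.1048 g CO2/MJ

85.1048 g CO2/MJ


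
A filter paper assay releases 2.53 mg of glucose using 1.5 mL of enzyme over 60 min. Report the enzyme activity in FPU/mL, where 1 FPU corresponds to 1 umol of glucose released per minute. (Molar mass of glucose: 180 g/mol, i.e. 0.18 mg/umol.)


Activity = glucose_mg / (0.18 mg/umol * V_mL * t_min)
= 2.53 / (0.18 * 1.5 * 60)
= 0.1562 FPU/mL

0.1562 FPU/mL


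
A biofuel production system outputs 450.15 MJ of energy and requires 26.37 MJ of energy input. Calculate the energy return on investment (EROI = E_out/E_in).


EROI = E_out / E_in
= 450.15 / 26.37
= 17.0705

17.0705


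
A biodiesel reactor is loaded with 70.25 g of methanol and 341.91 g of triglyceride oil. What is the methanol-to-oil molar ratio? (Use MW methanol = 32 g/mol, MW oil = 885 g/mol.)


Molar ratio = n_MeOH / n_oil = (MeOH/32) / (oil/885) = (MeOH * 885) / (32 * oil)
= (70.25 * 885) / (32 * 341.91)
= 5.6823

5.6823


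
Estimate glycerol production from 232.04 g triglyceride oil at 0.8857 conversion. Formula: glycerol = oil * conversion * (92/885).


glycerol = oil * conv * (92/885)
= 232.04 * 0.8857 * 92 / 885
= 21.3646 g

21.3646 g


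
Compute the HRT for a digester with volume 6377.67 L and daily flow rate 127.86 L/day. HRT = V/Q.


HRT = V / Q
= 6377.67 / 127.86
= 49.8801 days

49.8801 days


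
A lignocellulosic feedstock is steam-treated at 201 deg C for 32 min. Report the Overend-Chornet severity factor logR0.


logR0 = log10(t * exp((T - 100) / 14.75))
= log10(32 * exp((201 - 100) / 14.75))
= 4.4790

4.4790


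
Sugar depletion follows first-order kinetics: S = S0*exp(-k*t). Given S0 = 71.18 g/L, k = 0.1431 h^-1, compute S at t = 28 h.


S = S0 * exp(-k * t)
S = 71.18 * exp(-0.1431 * 28)
S = 1.2949 g/L

1.2949 g/L


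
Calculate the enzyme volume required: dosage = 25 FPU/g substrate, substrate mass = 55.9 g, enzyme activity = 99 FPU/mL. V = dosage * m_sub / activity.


V = dosage * m_sub / activity
V = 25 * 55.9 / 99
V = 14.1162 mL

14.1162 mL


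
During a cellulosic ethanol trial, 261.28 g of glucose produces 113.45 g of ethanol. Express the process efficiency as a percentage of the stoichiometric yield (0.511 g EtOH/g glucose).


Fermentation efficiency = (actual / (0.511 * glucose)) * 100
= (113.45 / (0.511 * 261.28)) * 100
= 84.9723%

84.9723%


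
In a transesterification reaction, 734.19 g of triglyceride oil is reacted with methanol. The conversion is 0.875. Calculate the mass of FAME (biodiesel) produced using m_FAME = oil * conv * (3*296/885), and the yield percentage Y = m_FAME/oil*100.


m_FAME = oil * conv * (3 * 296 / 885) = oil * conv * (888/885)
= 734.19 * 0.875 * 888 / 885
= 644.5939 g
Y = m_FAME / oil * 100 = conv * (888/885) * 100
= 0.875 * 888 / 885 * 100
= 87.80%

644.5939 g FAME; Y = 87.80%


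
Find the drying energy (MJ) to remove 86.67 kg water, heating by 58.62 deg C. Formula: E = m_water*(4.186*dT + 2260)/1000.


E = m_water * (4.186 * dT + 2260) / 1000
= 86.67 * (4.186 * 58.62 + 2260) / 1000
= 217.1416 MJ

217.1416 MJ


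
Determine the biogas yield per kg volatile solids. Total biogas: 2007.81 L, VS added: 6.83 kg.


Y = V / VS
= 2007.81 / 6.83
= 293.9693 L/kg VS

293.9693 L/kg VS


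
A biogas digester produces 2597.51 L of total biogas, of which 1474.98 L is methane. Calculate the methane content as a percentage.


CH4% = V_CH4 / V_total * 100
= 1474.98 / 2597.51 * 100
= 56.7844%

56.7844%


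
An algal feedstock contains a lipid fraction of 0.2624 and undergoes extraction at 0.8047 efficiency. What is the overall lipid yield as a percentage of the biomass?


Y = lipid_content * extraction_eff * 100
= 0.2624 * 0.8047 * 100
= 21.1153%

21.1153%


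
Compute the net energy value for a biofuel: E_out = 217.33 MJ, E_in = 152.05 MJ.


NEV = E_out - E_in
= 217.33 - 152.05
= 65.2800 MJ

65.2800 MJ


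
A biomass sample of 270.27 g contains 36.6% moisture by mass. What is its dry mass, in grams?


Wd = Ww * (1 - MC/100)
= 270.27 * (1 - 36.6/100)
= 171.3512 g

171.3512 g


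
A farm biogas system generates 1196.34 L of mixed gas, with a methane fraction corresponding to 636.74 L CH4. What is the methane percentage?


CH4% = V_CH4 / V_total * 100
= 636.74 / 1196.34 * 100
= 53.2240%

53.2240%


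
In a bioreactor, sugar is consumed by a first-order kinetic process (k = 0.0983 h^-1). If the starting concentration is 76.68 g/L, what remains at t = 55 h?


S = S0 * exp(-k * t)
S = 76.68 * exp(-0.0983 * 55)
S = 0.3441 g/L

0.3441 g/L


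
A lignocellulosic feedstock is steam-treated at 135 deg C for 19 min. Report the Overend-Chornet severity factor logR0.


logR0 = log10(t * exp((T - 100) / 14.75))
= log10(19 * exp((135 - 100) / 14.75))
= 2.3093

2.3093


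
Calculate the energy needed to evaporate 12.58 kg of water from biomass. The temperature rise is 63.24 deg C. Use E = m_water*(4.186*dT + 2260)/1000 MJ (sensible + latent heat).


E = m_water * (4.186 * dT + 2260) / 1000
= 12.58 * (4.186 * 63.24 + 2260) / 1000
= 31.7610 MJ

31.7610 MJ
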